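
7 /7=1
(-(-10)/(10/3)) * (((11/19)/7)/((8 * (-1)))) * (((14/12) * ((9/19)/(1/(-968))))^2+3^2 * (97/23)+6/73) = -8876.71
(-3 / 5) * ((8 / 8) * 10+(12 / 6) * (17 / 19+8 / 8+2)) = -1014 / 95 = -10.67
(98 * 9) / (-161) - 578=-13420 / 23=-583.48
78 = 78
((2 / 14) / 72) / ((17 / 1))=1 / 8568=0.00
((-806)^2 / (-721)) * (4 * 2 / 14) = -2598544 / 5047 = -514.87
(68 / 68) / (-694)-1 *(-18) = 12491 / 694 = 18.00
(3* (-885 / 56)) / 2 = -2655 / 112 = -23.71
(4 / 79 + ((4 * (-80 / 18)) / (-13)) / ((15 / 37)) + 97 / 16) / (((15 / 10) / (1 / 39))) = 4208753 / 25954344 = 0.16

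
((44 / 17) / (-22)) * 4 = -8 / 17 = -0.47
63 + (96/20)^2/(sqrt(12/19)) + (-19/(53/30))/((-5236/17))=96*sqrt(57)/25 + 514491/8162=92.03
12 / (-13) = -12 / 13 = -0.92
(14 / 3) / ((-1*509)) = -14 / 1527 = -0.01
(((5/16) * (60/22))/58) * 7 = 525/5104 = 0.10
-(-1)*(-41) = -41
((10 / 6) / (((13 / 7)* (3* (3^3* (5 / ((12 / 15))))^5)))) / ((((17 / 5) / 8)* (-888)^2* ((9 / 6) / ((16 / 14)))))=2048 / 412079349116464453125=0.00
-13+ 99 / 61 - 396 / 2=-12772 / 61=-209.38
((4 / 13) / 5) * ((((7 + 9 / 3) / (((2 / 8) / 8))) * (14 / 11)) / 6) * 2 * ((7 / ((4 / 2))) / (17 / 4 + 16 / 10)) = 5.00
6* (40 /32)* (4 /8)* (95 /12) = 475 /16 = 29.69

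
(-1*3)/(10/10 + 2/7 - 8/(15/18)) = 35/97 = 0.36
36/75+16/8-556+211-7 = -8738/25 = -349.52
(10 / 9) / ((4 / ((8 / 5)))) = 4 / 9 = 0.44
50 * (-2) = -100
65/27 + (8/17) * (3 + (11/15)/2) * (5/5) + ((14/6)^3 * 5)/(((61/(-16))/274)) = -70946531/15555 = -4561.01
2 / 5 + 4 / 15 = 2 / 3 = 0.67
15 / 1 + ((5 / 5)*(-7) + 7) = 15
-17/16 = -1.06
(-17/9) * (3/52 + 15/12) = -289/117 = -2.47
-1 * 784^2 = -614656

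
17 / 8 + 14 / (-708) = 2981 / 1416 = 2.11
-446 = -446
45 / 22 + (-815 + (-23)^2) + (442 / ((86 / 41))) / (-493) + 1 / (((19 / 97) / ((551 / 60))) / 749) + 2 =28668448819 / 823020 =34833.23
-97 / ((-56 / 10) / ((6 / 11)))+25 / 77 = 215 / 22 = 9.77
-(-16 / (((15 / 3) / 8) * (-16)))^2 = -64 / 25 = -2.56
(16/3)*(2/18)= 16/27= 0.59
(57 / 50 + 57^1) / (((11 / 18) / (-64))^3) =-2222145404928 / 33275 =-66781229.30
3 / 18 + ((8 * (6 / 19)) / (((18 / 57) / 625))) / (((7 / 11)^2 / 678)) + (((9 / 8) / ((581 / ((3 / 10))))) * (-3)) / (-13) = 106222804516541 / 12689040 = 8371224.66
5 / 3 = 1.67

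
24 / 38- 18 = -330 / 19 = -17.37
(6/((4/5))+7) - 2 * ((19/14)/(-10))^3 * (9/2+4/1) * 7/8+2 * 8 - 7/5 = 91374203/3136000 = 29.14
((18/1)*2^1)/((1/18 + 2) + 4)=648/109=5.94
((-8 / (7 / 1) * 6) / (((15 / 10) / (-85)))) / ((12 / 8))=5440 / 21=259.05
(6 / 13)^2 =36 / 169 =0.21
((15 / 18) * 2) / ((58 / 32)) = 80 / 87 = 0.92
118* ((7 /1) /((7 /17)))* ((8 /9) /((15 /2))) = 32096 /135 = 237.75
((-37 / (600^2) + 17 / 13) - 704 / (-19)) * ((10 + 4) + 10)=3410990861 / 3705000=920.65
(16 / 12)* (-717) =-956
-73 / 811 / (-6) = 73 / 4866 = 0.02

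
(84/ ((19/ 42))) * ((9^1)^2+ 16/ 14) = 15252.63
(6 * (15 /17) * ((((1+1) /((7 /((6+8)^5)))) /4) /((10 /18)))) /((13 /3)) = 18670176 /221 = 84480.43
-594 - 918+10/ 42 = -31747/ 21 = -1511.76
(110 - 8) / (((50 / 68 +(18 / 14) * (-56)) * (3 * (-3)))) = 1156 / 7269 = 0.16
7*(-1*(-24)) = 168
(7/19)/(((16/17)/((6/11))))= 357/1672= 0.21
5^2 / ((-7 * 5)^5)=-1 / 2100875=-0.00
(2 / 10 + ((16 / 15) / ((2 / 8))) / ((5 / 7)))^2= 214369 / 5625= 38.11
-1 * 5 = -5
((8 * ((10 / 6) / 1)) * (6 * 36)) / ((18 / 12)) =1920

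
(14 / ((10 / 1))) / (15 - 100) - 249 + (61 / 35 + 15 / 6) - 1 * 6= -1492103 / 5950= -250.77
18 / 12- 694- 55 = -1495 / 2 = -747.50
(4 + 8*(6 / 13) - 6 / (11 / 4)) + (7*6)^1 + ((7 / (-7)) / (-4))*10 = 14303 / 286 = 50.01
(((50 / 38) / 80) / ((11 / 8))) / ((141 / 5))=25 / 58938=0.00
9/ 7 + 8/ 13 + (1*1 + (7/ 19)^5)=655219573/ 225325009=2.91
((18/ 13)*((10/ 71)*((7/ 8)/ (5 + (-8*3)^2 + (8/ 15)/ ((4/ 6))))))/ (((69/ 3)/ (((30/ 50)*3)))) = 2835/ 123510322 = 0.00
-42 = -42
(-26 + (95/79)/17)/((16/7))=-243761/21488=-11.34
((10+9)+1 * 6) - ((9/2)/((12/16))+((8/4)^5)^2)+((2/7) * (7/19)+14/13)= -247943/247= -1003.82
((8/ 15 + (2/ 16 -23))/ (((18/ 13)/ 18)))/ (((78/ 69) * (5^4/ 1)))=-61663/ 150000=-0.41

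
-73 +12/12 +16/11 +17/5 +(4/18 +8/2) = -31147/495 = -62.92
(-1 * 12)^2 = 144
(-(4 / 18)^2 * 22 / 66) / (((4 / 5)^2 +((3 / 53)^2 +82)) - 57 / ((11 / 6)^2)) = -33988900 / 135627096357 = -0.00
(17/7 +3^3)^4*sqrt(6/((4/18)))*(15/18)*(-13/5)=-11705291624*sqrt(3)/2401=-8444048.23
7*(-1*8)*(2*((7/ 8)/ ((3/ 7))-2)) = -14/ 3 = -4.67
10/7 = 1.43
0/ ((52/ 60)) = 0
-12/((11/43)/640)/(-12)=27520/11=2501.82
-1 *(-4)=4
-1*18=-18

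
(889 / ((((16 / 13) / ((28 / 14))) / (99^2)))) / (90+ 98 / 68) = 1925592669 / 12436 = 154840.20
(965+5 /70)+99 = 14897 /14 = 1064.07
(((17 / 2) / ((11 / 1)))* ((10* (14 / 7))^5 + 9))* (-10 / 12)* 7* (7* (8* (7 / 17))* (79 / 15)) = -173421287746 / 99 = -1751730179.25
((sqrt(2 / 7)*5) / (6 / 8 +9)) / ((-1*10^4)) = -sqrt(14) / 136500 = -0.00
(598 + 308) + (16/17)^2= 262090/289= 906.89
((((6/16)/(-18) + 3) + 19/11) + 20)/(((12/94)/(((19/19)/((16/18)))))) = 613115/2816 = 217.73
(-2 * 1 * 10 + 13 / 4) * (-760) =12730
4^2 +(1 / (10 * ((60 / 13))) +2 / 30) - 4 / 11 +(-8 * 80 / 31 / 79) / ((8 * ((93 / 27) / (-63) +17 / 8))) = 2384464440697 / 151790489400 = 15.71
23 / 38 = 0.61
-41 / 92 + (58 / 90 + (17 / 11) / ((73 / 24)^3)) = 4494704021 / 17715834180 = 0.25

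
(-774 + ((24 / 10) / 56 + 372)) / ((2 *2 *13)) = -28137 / 3640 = -7.73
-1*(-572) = 572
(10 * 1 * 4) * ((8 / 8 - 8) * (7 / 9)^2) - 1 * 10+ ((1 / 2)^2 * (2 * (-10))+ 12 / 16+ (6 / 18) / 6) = -59479 / 324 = -183.58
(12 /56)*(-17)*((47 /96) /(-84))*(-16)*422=-168589 /1176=-143.36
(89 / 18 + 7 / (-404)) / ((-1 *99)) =-17915 / 359964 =-0.05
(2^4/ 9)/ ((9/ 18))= 32/ 9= 3.56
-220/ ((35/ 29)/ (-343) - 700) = 62524/ 198941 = 0.31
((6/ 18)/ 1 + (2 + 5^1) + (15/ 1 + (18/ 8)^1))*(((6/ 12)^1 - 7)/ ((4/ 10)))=-19175/ 48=-399.48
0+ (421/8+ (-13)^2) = 1773/8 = 221.62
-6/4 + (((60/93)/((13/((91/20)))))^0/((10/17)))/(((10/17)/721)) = 208219/100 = 2082.19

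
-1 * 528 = -528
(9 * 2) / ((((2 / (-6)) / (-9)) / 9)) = 4374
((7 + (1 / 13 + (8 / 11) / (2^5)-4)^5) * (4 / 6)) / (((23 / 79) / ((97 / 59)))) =-140085876851475699667 / 41546074539853312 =-3371.82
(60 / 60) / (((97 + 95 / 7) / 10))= 35 / 387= 0.09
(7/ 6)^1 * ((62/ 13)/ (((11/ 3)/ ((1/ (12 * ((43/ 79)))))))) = 0.23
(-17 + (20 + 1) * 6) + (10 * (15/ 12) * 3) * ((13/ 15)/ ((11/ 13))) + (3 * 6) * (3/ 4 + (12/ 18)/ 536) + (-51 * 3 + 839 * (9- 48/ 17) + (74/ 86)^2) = 240498191075/ 46332242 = 5190.73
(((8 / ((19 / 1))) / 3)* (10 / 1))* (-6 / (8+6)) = -80 / 133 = -0.60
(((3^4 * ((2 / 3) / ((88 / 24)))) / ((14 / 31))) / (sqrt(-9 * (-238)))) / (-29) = -837 * sqrt(238) / 531454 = -0.02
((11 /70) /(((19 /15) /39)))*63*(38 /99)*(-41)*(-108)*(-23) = -11915748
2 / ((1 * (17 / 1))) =2 / 17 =0.12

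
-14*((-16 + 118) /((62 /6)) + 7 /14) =-145.19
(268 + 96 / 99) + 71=339.97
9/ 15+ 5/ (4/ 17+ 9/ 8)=791/ 185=4.28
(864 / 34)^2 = 186624 / 289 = 645.76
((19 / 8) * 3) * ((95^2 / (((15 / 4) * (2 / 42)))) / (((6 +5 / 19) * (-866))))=-1954815 / 29444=-66.39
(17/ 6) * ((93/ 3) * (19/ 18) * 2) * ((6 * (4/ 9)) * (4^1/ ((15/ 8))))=1281664/ 1215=1054.87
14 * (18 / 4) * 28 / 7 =252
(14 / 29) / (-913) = -14 / 26477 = -0.00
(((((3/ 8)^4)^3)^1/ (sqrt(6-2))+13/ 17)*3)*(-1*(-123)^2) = -34707.88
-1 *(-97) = 97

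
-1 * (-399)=399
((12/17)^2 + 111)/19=32223/5491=5.87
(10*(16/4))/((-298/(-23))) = 460/149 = 3.09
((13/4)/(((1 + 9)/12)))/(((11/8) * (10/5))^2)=312/605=0.52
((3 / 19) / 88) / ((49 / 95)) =15 / 4312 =0.00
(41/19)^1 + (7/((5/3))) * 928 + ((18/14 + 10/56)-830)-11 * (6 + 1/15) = 23975821/7980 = 3004.49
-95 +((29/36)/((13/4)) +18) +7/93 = -278107/3627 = -76.68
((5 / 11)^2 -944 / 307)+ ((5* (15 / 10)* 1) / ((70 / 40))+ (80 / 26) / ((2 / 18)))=98401811 / 3380377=29.11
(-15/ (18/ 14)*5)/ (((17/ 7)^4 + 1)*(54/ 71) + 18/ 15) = -149162125/ 72665298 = -2.05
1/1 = 1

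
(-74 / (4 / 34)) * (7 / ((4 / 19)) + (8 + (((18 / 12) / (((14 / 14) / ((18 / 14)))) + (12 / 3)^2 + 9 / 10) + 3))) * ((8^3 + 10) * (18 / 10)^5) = -85607848946511 / 218750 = -391350166.61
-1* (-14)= 14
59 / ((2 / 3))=177 / 2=88.50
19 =19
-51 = -51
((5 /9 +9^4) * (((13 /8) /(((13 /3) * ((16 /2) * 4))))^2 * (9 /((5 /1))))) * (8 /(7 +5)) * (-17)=-1505877 /81920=-18.38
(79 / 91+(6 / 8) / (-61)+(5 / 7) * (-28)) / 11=-425077 / 244244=-1.74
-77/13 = -5.92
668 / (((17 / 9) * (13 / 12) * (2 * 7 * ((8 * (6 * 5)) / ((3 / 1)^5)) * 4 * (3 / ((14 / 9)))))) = 13527 / 4420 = 3.06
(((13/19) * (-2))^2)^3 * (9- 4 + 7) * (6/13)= 1710918144/47045881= 36.37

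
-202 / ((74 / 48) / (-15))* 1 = 72720 / 37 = 1965.41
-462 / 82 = -231 / 41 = -5.63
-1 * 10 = -10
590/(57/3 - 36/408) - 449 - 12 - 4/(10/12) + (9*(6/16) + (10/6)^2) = -99177539/231480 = -428.45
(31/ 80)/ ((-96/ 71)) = -2201/ 7680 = -0.29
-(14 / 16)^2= -49 / 64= -0.77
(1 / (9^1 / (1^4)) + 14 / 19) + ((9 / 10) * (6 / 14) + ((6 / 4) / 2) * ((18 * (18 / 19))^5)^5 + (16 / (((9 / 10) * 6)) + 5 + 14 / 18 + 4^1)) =822523514908502403912445591859738736256674097623399272656240453661 / 175914576850804009224192163430143110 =4675698453381142298591648000000.00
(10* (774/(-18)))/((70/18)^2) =-6966/245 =-28.43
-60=-60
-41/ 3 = -13.67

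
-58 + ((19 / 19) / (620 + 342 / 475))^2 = -13966882167 / 240808324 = -58.00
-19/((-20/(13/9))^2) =-3211/32400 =-0.10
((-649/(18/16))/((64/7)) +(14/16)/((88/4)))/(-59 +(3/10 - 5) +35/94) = 1.00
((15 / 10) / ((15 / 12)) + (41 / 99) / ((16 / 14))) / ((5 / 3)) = 6187 / 6600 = 0.94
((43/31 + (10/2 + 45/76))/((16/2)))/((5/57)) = 49329/4960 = 9.95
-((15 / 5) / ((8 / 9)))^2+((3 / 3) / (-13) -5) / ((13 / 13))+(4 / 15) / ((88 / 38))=-2244857 / 137280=-16.35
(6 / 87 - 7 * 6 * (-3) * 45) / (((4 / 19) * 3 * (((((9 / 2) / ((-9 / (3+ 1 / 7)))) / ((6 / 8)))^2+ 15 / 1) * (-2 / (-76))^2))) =668574.14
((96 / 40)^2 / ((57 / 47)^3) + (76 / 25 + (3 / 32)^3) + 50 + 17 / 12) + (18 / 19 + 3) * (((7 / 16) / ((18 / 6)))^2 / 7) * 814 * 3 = 293216055847 / 3371335680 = 86.97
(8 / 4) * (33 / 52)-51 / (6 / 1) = -94 / 13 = -7.23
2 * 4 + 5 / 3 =29 / 3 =9.67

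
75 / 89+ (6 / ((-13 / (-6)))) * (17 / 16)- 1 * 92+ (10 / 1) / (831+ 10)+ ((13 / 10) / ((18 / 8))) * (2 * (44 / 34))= -258171530023 / 2977493220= -86.71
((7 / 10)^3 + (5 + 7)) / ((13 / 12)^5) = 383916672 / 46411625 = 8.27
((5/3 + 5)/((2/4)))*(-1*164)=-6560/3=-2186.67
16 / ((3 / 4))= 64 / 3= 21.33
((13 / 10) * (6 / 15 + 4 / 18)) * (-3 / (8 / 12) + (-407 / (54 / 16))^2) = 1928882501 / 164025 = 11759.69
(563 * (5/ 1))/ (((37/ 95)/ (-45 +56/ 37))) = -430286825/ 1369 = -314307.40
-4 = -4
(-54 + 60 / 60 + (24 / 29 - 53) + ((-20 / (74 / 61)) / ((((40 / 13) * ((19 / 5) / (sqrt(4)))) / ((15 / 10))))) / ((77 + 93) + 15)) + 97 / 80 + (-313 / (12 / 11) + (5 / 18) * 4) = -211697817713 / 543109680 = -389.79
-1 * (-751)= 751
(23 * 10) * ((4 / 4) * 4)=920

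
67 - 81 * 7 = -500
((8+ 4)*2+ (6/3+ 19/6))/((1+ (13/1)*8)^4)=1/4167450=0.00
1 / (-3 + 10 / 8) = -4 / 7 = -0.57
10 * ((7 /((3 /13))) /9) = 910 /27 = 33.70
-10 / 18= -5 / 9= -0.56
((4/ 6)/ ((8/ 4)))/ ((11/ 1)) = 1/ 33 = 0.03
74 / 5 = 14.80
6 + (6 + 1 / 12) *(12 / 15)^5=74938 / 9375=7.99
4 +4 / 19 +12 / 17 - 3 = 619 / 323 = 1.92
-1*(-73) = 73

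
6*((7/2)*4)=84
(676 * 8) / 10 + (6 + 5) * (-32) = 944 / 5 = 188.80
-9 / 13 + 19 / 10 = 1.21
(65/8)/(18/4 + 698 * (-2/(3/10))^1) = -195/111572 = -0.00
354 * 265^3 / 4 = 3293903625 / 2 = 1646951812.50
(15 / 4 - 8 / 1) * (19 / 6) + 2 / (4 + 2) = -105 / 8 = -13.12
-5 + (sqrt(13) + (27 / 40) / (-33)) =-2209 / 440 + sqrt(13) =-1.41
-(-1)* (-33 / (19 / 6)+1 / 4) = -773 / 76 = -10.17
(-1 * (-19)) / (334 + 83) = 19 / 417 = 0.05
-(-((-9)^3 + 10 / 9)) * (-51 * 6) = 222734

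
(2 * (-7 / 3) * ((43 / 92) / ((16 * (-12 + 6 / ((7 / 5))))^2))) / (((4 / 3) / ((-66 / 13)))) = 162239 / 297603072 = 0.00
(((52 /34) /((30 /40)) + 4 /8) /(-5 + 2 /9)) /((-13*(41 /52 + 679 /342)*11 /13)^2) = -30717787464 /53810247163475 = -0.00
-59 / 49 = -1.20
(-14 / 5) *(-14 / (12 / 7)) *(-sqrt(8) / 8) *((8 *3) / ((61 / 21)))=-14406 *sqrt(2) / 305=-66.80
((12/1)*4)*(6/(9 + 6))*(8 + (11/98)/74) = 1392648/9065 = 153.63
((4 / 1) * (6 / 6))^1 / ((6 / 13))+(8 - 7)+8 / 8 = 32 / 3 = 10.67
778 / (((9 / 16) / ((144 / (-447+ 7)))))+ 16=-24016 / 55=-436.65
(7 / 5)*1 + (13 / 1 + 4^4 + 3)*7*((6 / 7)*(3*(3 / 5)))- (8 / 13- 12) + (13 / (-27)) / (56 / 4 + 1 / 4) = 59027669 / 20007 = 2950.35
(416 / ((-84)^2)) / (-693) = -26 / 305613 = -0.00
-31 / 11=-2.82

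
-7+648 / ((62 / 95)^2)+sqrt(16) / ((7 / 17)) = 1524.10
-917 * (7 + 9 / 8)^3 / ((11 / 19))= -4784791375 / 5632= -849572.33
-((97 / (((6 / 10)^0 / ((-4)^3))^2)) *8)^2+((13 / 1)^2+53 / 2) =-20205673643641 / 2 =-10102836821820.50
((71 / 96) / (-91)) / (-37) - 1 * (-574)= 185535239 / 323232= 574.00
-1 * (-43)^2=-1849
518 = 518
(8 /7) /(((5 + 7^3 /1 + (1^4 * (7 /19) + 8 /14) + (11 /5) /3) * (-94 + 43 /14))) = -840 /23369533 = -0.00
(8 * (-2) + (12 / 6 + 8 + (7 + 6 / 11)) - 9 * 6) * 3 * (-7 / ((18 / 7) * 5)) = 28273 / 330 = 85.68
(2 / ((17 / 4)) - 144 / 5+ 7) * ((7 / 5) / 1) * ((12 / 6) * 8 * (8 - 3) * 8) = -1624448 / 85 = -19111.15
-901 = -901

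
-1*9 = -9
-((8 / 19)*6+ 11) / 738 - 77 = -1079951 / 14022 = -77.02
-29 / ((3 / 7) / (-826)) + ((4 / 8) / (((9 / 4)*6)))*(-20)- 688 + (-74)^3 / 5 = -3488518 / 135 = -25840.87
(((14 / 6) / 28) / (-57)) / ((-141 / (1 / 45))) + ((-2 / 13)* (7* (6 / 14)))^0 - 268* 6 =-6974347859 / 4339980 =-1607.00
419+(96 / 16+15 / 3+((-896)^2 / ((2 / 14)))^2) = 31581162963374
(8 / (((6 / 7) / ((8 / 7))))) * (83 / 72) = 332 / 27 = 12.30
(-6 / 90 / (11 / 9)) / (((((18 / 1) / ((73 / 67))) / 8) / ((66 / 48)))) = -73 / 2010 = -0.04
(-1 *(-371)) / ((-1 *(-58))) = 6.40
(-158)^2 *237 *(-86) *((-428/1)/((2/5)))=544433385360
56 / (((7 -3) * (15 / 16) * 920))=28 / 1725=0.02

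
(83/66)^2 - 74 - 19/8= -651601/8712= -74.79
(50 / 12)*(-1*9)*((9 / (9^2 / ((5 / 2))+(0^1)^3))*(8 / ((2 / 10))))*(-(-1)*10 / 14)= -6250 / 21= -297.62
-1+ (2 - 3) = -2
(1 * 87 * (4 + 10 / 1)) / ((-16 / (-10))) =3045 / 4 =761.25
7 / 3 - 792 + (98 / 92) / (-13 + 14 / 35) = -326957 / 414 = -789.75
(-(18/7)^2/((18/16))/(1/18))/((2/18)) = -46656/49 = -952.16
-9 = -9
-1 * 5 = -5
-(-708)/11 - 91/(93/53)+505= 529406/1023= 517.50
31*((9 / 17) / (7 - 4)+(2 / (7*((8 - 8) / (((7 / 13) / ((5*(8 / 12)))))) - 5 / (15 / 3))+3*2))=2201 / 17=129.47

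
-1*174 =-174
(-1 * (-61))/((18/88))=2684/9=298.22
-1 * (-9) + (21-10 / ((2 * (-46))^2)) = 126955 / 4232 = 30.00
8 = 8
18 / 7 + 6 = 8.57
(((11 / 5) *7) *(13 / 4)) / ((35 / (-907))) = -1297.01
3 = 3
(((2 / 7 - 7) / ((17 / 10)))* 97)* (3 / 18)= -22795 / 357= -63.85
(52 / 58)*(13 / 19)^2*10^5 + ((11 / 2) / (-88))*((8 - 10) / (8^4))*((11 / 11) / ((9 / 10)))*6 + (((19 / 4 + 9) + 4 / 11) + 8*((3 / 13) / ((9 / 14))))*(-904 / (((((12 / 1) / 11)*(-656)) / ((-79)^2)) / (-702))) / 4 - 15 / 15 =-23458897.89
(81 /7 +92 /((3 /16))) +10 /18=31676 /63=502.79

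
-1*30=-30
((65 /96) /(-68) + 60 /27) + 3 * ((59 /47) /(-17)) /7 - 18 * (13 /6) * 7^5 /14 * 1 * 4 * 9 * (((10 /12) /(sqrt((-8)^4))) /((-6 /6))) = 141419240311 /6443136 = 21948.82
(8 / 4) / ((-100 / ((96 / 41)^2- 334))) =276119 / 42025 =6.57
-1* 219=-219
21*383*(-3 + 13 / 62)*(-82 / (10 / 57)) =3251792943 / 310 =10489654.65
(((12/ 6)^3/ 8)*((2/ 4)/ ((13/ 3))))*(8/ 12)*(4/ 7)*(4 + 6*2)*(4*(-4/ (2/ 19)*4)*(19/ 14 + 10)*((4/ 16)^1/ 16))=-48336/ 637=-75.88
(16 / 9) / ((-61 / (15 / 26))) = -40 / 2379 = -0.02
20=20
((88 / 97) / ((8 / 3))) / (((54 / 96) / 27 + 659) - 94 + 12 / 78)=20592 / 34208893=0.00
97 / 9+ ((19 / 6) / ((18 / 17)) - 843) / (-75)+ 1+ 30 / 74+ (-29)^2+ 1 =259355377 / 299700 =865.38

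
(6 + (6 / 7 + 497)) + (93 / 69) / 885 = 503.86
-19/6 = -3.17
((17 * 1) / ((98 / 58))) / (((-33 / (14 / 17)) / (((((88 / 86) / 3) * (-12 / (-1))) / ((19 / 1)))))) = -928 / 17157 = -0.05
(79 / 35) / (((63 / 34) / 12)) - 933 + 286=-464801 / 735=-632.38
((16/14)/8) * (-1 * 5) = -5/7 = -0.71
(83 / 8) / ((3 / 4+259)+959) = 0.01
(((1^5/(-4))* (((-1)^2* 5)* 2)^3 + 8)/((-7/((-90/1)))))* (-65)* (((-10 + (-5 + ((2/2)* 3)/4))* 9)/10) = -36312705/14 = -2593764.64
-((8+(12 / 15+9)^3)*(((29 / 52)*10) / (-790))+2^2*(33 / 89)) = 238451069 / 45701500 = 5.22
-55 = -55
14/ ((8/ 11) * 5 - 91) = -154/ 961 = -0.16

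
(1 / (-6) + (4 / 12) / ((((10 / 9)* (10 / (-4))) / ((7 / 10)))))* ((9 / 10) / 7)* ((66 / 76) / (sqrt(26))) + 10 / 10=1- 4653* sqrt(26) / 4322500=0.99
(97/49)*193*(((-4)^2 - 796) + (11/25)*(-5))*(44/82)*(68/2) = -54766937588/10045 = -5452159.04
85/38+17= 731/38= 19.24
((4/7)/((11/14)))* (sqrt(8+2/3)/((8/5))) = 5* sqrt(78)/33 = 1.34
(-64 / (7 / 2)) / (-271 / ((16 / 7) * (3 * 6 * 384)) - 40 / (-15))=-14155776 / 2051105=-6.90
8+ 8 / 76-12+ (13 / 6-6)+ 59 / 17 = -8251 / 1938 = -4.26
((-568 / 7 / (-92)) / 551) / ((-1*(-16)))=0.00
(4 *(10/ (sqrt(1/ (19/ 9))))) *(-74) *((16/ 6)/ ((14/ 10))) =-118400 *sqrt(19)/ 63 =-8191.96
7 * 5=35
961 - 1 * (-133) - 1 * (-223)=1317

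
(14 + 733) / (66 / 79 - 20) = -59013 / 1514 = -38.98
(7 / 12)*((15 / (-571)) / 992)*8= -35 / 283216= -0.00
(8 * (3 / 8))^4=81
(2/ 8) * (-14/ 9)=-7/ 18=-0.39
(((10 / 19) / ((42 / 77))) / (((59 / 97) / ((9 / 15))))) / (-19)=-1067 / 21299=-0.05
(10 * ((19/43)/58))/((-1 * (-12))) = 95/14964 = 0.01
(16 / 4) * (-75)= -300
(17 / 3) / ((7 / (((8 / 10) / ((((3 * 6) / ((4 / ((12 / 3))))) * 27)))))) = 34 / 25515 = 0.00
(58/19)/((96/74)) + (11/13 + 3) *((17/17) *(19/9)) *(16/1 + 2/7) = 5584843/41496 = 134.59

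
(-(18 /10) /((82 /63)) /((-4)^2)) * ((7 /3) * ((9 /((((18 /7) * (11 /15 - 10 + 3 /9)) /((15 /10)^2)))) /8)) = 0.02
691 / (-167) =-4.14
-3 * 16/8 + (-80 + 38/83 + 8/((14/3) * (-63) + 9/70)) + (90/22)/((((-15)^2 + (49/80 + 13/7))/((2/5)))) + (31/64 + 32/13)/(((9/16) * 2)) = -6879116458521883/82937270613912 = -82.94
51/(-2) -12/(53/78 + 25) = -104025/4006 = -25.97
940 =940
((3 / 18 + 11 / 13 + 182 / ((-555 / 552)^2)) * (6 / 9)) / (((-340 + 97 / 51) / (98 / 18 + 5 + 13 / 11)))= -9457191922417 / 2278537007175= -4.15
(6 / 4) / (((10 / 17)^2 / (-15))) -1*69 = -5361 / 40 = -134.02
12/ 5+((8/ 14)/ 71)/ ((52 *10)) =2.40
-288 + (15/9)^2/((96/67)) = -286.06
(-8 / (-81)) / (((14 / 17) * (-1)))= -68 / 567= -0.12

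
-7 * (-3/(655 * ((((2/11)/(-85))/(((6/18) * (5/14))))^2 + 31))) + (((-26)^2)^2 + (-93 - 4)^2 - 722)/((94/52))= 1074597495989583093/4171561020667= 257600.81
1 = 1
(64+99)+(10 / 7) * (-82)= 321 / 7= 45.86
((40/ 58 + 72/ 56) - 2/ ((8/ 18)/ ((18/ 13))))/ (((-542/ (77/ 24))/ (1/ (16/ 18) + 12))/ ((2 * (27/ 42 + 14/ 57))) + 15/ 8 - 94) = 3503310800/ 81806335741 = 0.04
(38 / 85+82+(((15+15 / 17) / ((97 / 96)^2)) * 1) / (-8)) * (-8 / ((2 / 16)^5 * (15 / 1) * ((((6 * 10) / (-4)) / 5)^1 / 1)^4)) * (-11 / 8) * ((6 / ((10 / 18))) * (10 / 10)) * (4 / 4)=15471166357504 / 59982375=257928.54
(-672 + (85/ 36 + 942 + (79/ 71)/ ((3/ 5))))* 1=700895/ 2556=274.22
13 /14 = 0.93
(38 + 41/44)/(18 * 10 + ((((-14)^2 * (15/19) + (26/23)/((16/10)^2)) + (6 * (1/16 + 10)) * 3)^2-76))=0.00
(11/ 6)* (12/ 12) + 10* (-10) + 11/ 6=-289/ 3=-96.33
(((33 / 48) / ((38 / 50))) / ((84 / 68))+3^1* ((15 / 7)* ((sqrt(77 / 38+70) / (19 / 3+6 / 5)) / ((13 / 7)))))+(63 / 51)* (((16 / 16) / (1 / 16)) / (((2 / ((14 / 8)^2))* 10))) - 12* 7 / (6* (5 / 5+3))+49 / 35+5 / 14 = 5.92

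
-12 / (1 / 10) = -120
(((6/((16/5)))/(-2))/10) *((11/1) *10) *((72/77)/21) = -45/98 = -0.46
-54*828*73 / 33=-98908.36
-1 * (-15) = 15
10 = 10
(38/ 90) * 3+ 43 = 664/ 15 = 44.27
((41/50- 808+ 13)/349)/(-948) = 39709/16542600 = 0.00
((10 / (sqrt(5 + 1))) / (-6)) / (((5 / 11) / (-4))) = 5.99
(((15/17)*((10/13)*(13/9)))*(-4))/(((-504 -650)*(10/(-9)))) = -30/9809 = -0.00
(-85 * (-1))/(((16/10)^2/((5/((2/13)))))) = 138125/128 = 1079.10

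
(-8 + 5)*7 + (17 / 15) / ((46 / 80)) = -1313 / 69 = -19.03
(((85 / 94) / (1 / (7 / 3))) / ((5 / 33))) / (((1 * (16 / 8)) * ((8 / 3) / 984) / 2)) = 483021 / 94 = 5138.52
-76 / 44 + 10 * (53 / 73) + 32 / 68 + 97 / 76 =7552727 / 1037476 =7.28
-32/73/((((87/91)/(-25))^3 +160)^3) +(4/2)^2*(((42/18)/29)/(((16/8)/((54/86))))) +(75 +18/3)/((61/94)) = 4638159824798704631087001488671089648704575976/37128828812682347400080678867111830894287443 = 124.92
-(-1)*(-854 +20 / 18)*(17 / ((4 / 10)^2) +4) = -94031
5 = 5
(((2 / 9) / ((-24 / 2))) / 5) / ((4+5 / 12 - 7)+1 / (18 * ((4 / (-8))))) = 2 / 1455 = 0.00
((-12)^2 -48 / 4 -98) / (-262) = -17 / 131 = -0.13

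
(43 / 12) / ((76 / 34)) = 731 / 456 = 1.60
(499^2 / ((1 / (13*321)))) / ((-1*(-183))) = 5678039.20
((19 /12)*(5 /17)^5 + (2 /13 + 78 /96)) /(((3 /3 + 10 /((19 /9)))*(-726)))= -1484178559 /6373817584992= -0.00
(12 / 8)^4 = 81 / 16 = 5.06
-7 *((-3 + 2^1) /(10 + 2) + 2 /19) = -35 /228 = -0.15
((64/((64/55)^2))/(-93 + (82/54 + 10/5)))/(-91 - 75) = 81675/25667584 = 0.00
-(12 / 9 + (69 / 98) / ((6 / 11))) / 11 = -0.24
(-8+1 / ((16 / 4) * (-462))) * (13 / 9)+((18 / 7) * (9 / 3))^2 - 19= 3370925 / 116424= 28.95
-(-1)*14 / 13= 14 / 13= 1.08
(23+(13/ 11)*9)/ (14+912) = 0.04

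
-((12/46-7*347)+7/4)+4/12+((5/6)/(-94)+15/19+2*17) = 50569135/20539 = 2462.10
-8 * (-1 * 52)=416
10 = 10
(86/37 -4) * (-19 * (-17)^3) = -5787514/37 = -156419.30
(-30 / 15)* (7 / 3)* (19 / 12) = -133 / 18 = -7.39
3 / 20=0.15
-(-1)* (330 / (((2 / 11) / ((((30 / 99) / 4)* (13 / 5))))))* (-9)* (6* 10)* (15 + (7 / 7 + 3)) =-3667950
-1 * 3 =-3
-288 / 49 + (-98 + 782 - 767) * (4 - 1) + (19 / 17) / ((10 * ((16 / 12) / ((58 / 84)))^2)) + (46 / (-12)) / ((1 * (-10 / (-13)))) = -259.83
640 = 640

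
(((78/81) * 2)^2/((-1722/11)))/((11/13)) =-17576/627669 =-0.03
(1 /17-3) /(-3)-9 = -409 /51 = -8.02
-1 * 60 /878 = -30 /439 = -0.07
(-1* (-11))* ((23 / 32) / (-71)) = -253 / 2272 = -0.11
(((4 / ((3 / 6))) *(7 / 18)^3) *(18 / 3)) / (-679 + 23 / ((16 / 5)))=-10976 / 2612007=-0.00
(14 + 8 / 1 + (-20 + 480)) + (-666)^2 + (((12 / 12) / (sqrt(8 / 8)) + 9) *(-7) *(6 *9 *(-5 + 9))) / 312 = 5771864 / 13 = 443989.54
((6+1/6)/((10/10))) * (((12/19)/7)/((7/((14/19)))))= 148/2527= 0.06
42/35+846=4236/5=847.20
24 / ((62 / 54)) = 648 / 31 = 20.90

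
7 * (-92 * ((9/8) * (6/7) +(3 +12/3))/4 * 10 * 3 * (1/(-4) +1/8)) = 76935/16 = 4808.44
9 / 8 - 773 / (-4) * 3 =4647 / 8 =580.88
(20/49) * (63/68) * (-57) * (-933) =2393145/119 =20110.46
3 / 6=1 / 2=0.50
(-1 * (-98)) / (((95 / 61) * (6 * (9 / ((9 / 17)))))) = 0.62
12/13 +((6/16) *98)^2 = 281109/208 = 1351.49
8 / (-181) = -8 / 181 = -0.04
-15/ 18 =-5/ 6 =-0.83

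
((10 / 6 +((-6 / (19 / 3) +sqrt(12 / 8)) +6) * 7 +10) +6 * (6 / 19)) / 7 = sqrt(6) / 2 +2789 / 399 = 8.21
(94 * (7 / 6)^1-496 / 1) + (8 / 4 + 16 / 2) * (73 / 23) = -24467 / 69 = -354.59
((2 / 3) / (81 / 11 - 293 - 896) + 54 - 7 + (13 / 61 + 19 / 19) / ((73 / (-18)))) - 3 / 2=7848594857 / 173640282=45.20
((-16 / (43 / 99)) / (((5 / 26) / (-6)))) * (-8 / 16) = -123552 / 215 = -574.66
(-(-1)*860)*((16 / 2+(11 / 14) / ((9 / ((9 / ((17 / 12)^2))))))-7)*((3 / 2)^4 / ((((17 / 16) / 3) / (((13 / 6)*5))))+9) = 6743416950 / 34391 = 196080.86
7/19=0.37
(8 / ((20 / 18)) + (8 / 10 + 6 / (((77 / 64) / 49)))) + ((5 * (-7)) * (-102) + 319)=45555 / 11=4141.36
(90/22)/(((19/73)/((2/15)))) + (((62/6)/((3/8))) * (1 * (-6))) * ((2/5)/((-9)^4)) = 2.09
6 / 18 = 1 / 3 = 0.33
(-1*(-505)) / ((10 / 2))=101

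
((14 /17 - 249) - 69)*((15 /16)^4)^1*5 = -85303125 /69632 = -1225.06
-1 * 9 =-9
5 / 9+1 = 14 / 9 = 1.56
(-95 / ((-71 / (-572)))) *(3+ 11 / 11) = -3061.41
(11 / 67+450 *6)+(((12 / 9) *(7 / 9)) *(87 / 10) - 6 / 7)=2708.33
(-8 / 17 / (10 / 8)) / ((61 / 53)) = -1696 / 5185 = -0.33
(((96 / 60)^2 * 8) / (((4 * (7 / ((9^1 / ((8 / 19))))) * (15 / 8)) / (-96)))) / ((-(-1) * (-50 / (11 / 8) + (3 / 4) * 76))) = -7704576 / 198625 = -38.79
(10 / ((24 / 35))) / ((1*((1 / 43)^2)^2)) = 598290175 / 12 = 49857514.58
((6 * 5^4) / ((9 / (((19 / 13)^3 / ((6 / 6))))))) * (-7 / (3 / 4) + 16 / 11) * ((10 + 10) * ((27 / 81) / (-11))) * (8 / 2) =13718000000 / 552123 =24845.91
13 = 13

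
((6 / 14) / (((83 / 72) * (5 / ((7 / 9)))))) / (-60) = -0.00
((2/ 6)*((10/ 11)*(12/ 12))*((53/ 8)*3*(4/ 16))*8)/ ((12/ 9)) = 795/ 88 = 9.03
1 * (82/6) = 41/3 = 13.67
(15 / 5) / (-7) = -3 / 7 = -0.43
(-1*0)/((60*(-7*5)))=0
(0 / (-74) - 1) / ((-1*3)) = 1 / 3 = 0.33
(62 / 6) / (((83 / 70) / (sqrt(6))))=2170 * sqrt(6) / 249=21.35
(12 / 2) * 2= 12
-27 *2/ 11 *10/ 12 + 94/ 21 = 89/ 231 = 0.39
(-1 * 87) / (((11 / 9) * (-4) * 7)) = 783 / 308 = 2.54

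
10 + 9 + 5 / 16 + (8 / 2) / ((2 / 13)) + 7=837 / 16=52.31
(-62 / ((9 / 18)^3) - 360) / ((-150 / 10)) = 856 / 15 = 57.07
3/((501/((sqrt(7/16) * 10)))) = 5 * sqrt(7)/334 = 0.04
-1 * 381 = -381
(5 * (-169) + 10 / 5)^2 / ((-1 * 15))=-236883 / 5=-47376.60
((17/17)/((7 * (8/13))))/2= 13/112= 0.12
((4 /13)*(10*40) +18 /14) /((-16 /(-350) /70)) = 9902375 /52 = 190430.29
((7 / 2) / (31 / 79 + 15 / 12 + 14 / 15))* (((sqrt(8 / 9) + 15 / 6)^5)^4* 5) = 702691273319661303340718125* sqrt(2) / 5344592719675392 + 1383308051459425806777579767425 / 7439673065788145664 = 371873296475.44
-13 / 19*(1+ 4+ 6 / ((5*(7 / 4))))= -2587 / 665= -3.89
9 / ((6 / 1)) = 3 / 2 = 1.50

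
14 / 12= 7 / 6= 1.17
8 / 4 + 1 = 3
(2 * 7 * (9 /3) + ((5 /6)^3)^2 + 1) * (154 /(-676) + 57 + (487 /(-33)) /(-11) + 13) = 1603724368705 /520401024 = 3081.71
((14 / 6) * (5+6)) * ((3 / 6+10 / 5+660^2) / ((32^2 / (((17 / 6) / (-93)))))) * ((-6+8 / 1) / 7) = -162915335 / 1714176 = -95.04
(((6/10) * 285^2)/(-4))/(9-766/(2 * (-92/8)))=-1120905/3892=-288.00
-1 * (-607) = 607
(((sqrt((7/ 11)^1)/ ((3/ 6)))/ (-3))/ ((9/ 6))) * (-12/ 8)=2 * sqrt(77)/ 33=0.53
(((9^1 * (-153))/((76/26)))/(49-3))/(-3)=5967/1748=3.41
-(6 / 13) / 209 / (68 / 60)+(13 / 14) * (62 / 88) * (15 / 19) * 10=6677205 / 1293292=5.16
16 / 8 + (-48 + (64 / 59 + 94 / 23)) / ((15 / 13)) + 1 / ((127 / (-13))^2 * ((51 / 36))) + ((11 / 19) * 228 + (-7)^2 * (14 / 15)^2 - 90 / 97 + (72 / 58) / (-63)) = 138.63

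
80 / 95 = 16 / 19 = 0.84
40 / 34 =20 / 17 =1.18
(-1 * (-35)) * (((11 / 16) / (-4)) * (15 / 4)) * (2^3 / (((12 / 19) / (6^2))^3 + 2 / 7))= -7486427025 / 11852576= -631.63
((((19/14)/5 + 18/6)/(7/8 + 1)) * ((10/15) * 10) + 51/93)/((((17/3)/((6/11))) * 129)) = 237878/26173455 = 0.01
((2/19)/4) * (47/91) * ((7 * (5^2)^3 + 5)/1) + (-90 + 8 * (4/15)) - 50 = 34980878/25935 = 1348.79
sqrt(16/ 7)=4 * sqrt(7)/ 7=1.51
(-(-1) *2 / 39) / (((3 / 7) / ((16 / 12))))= 56 / 351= 0.16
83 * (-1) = -83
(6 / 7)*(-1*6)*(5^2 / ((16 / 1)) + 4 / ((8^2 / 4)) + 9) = -1557 / 28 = -55.61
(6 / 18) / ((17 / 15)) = 5 / 17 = 0.29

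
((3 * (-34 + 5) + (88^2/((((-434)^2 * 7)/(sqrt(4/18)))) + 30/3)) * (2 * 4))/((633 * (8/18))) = -462/211 + 3872 * sqrt(2)/69550453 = -2.19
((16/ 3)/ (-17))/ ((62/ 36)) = -0.18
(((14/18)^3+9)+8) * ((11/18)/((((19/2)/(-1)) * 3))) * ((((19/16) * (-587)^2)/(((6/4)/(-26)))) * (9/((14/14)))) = 156886400528/6561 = 23911964.72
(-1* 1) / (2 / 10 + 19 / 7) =-35 / 102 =-0.34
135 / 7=19.29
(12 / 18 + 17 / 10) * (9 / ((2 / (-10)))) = -213 / 2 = -106.50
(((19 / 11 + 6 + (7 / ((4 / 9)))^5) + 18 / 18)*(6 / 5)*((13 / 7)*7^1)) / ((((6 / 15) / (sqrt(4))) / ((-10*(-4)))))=2128795554015 / 704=3023857321.04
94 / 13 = 7.23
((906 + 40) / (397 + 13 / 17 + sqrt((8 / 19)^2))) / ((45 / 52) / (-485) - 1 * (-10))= 770617276 / 3243066317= 0.24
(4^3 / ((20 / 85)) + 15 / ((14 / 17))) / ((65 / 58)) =117827 / 455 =258.96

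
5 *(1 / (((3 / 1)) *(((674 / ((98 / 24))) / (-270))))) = -2.73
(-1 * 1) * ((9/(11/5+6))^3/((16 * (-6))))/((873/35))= 118125/213930784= 0.00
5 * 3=15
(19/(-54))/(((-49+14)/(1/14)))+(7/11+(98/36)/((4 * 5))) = 450091/582120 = 0.77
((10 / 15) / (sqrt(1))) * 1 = 2 / 3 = 0.67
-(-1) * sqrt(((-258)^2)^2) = 66564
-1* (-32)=32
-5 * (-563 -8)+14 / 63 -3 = 25670 / 9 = 2852.22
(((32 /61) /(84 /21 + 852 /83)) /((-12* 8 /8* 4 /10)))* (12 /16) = -415 /72224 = -0.01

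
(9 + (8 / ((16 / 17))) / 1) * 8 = 140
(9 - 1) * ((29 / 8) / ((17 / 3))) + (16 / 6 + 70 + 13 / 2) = 8597 / 102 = 84.28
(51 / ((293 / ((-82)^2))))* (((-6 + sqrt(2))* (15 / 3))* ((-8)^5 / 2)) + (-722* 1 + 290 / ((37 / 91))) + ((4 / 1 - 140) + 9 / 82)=439677140.76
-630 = -630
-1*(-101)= 101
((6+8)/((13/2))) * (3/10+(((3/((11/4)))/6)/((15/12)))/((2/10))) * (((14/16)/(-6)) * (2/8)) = -5537/68640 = -0.08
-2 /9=-0.22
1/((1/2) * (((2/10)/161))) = 1610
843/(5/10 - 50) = -17.03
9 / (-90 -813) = -3 / 301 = -0.01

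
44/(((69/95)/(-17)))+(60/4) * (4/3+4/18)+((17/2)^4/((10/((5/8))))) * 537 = 174191.83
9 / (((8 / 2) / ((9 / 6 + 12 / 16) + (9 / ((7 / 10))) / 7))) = 9.20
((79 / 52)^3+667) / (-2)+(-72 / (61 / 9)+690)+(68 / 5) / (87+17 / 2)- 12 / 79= 445351653761649 / 1294196808320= 344.11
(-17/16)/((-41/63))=1071/656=1.63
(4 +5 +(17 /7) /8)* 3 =1563 /56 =27.91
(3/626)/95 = 3/59470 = 0.00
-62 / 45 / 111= -62 / 4995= -0.01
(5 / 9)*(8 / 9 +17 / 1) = 805 / 81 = 9.94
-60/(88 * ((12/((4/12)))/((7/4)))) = -35/1056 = -0.03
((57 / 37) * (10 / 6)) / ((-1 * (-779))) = 5 / 1517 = 0.00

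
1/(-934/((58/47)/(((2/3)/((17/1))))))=-1479/43898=-0.03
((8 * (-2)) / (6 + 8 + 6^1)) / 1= -4 / 5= -0.80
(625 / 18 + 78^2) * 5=550685 / 18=30593.61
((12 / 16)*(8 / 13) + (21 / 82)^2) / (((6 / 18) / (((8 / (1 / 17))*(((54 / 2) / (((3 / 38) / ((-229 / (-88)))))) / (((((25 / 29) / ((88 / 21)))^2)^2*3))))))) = 2190286591177674102784 / 61487171484375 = 35621846.61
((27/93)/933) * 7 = 21/9641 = 0.00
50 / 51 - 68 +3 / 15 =-17039 / 255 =-66.82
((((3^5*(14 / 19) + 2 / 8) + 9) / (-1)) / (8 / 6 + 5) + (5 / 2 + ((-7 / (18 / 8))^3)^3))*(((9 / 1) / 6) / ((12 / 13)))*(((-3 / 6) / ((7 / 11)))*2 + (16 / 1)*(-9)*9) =1805489893517667879821 / 31328370422496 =57631146.12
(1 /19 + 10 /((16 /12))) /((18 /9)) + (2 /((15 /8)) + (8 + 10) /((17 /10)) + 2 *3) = 21.43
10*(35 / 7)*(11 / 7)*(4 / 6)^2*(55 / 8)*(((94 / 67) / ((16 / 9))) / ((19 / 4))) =710875 / 17822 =39.89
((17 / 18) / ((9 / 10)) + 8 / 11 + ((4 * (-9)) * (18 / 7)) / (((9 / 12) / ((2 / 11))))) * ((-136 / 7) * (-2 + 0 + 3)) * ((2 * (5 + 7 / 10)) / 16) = 286.06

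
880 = 880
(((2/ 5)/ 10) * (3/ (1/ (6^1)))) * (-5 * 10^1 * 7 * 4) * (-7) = 7056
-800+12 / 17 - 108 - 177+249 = -14200 / 17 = -835.29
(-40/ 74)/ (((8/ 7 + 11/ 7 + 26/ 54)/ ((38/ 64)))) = -17955/ 178784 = -0.10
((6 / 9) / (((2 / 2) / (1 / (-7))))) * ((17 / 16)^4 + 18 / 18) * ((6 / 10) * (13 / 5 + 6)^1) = -6409451 / 5734400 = -1.12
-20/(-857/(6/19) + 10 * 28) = 120/14603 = 0.01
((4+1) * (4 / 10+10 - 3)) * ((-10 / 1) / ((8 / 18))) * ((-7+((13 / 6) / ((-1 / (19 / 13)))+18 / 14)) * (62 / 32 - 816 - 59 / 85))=-45877380807 / 7616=-6023815.76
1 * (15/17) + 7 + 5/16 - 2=1685/272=6.19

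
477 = 477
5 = 5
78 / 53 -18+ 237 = 220.47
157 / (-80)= -1.96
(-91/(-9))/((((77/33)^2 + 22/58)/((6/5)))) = 7917/3800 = 2.08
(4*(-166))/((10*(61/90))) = -5976/61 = -97.97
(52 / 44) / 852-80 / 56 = -93629 / 65604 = -1.43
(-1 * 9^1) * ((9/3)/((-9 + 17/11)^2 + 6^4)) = -0.02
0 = 0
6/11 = 0.55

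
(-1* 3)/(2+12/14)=-21/20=-1.05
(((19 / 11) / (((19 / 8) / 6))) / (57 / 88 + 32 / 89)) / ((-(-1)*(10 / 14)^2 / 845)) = 5775744 / 805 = 7174.84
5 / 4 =1.25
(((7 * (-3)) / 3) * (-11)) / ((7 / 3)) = 33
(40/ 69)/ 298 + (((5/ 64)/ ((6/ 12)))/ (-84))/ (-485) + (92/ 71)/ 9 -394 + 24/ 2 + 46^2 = 330050462763103/ 190324503936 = 1734.15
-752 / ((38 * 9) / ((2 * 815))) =-612880 / 171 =-3584.09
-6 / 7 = -0.86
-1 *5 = -5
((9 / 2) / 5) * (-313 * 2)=-2817 / 5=-563.40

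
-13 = -13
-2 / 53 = -0.04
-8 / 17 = -0.47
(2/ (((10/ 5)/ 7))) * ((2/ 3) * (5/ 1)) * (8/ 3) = 560/ 9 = 62.22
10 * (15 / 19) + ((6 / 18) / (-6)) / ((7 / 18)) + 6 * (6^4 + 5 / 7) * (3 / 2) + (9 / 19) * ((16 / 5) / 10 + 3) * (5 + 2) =38866553 / 3325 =11689.19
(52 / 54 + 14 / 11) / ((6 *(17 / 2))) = 0.04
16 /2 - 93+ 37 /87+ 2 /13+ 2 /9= -285686 /3393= -84.20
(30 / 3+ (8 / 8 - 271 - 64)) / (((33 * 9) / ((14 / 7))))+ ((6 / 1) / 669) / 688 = -1841077 / 843832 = -2.18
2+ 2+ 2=6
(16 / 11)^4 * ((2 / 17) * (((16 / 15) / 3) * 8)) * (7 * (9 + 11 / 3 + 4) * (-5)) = -5872025600 / 6720219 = -873.78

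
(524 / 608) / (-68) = -131 / 10336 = -0.01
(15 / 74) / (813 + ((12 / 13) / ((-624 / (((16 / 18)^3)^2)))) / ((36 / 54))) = 449067645 / 1801118085734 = 0.00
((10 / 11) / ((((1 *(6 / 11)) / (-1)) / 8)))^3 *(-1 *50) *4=12800000 / 27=474074.07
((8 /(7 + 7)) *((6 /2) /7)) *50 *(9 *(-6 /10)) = -3240 /49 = -66.12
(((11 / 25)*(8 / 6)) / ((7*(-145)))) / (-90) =22 / 3425625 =0.00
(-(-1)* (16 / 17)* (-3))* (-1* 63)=3024 / 17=177.88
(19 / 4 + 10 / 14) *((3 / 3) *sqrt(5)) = 153 *sqrt(5) / 28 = 12.22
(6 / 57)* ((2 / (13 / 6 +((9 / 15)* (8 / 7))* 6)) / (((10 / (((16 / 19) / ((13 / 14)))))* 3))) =6272 / 6190067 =0.00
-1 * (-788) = 788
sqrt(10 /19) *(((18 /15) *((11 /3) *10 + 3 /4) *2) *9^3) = 327321 *sqrt(190) /95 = 47492.72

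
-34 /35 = -0.97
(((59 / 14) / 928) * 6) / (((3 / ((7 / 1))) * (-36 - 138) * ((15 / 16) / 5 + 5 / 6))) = -59 / 164836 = -0.00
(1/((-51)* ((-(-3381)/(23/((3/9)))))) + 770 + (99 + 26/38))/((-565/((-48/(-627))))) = -660695312/5606793885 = -0.12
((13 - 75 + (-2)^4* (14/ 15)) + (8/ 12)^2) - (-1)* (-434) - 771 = -1251.62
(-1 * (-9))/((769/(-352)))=-3168/769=-4.12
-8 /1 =-8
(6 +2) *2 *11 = 176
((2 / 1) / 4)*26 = 13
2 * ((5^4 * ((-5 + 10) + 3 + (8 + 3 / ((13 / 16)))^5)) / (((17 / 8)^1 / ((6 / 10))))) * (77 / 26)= 18743289728856000 / 82055753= 228421396.96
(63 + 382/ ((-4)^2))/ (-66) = -695/ 528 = -1.32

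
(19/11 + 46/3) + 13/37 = 21260/1221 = 17.41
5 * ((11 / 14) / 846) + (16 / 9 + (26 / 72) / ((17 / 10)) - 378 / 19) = -68478061 / 3825612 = -17.90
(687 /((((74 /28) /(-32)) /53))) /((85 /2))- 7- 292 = -33564611 /3145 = -10672.37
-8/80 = -1/10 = -0.10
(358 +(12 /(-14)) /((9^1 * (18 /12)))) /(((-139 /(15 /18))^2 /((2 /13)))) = 281875 /142415091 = 0.00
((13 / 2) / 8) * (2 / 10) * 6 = 39 / 40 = 0.98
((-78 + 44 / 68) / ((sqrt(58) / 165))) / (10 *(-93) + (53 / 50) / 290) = 54243750 *sqrt(58) / 229244099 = 1.80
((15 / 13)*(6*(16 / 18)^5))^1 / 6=163840 / 255879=0.64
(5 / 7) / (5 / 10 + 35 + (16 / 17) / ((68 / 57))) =578 / 29365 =0.02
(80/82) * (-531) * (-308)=6541920/41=159559.02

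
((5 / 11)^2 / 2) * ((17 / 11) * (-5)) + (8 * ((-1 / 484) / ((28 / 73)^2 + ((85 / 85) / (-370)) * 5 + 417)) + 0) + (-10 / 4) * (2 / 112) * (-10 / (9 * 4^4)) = -22545932102341213 / 28248876309620736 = -0.80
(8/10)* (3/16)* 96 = 72/5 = 14.40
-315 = -315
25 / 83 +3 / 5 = 374 / 415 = 0.90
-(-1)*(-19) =-19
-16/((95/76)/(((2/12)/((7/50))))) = -320/21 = -15.24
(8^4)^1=4096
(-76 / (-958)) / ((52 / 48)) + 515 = 3207361 / 6227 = 515.07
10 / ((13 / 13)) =10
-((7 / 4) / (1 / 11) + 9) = -113 / 4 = -28.25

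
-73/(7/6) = -438/7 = -62.57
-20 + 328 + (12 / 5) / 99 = 50824 / 165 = 308.02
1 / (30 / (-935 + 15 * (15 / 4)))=-703 / 24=-29.29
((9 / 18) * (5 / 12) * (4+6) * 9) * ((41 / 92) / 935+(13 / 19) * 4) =67107285 / 1307504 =51.32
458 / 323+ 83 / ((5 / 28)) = 752942 / 1615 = 466.22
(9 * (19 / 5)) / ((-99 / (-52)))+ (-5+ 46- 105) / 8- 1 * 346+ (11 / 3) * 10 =-299.37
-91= -91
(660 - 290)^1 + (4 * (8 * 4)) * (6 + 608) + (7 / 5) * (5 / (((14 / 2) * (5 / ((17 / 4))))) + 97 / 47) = 14845559 / 188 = 78965.74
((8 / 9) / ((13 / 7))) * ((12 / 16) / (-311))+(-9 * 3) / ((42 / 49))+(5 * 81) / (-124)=-52289855 / 1503996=-34.77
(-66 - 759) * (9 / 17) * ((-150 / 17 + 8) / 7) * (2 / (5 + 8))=29700 / 3757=7.91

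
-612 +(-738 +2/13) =-1349.85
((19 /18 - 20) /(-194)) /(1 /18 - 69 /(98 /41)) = -16709 /4929928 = -0.00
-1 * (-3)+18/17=4.06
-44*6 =-264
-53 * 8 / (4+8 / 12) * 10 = -6360 / 7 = -908.57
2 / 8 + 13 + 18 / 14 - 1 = 379 / 28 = 13.54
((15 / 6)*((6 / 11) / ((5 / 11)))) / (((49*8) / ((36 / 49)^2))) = 486 / 117649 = 0.00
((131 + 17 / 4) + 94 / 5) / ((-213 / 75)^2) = 385125 / 20164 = 19.10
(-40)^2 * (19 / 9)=30400 / 9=3377.78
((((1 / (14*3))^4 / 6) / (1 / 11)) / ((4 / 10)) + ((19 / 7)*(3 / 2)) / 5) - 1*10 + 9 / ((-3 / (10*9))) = -52124463949 / 186701760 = -279.19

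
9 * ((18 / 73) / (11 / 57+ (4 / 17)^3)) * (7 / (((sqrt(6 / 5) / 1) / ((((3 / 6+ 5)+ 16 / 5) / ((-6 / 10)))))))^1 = -1534904721 * sqrt(30) / 8422886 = -998.12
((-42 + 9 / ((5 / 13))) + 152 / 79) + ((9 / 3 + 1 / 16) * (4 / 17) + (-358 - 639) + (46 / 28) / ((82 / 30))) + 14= -7696133717 / 7708820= -998.35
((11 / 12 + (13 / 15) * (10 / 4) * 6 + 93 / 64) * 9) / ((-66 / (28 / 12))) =-4.89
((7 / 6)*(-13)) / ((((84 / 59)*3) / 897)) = -3185.18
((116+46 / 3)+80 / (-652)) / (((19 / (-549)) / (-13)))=152641398 / 3097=49286.86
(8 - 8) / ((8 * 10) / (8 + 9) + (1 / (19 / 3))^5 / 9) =0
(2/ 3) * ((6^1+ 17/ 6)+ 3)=71/ 9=7.89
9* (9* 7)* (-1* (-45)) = 25515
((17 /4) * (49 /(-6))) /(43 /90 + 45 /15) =-12495 /1252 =-9.98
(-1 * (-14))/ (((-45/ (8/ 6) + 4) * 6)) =-4/ 51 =-0.08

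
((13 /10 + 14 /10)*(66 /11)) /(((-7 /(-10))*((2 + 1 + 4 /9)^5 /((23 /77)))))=220016574 /15431112389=0.01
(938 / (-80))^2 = 219961 / 1600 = 137.48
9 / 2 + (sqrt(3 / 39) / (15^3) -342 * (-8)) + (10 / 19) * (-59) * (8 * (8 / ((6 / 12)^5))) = -2312501 / 38 + sqrt(13) / 43875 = -60855.29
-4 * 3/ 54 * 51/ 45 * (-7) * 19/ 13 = 4522/ 1755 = 2.58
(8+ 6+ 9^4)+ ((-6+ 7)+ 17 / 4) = 26321 / 4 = 6580.25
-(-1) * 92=92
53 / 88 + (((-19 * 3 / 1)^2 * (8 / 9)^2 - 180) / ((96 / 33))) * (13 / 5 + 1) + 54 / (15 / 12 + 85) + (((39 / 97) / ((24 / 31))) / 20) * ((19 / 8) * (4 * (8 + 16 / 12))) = 17419677241 / 5889840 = 2957.58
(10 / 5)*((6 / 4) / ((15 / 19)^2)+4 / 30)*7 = 35.56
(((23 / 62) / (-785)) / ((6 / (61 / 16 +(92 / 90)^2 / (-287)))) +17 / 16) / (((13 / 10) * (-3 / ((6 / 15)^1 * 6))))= -2884335689663 / 4412582811000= -0.65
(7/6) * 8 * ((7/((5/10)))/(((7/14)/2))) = 1568/3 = 522.67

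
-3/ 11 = -0.27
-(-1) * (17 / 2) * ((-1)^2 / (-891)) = -17 / 1782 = -0.01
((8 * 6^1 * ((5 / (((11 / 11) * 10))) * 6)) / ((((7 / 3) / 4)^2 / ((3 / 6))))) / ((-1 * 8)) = -1296 / 49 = -26.45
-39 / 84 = -13 / 28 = -0.46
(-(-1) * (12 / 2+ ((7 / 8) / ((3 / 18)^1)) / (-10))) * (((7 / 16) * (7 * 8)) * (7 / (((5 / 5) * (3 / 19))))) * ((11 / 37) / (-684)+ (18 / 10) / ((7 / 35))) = 5702907679 / 106560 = 53518.28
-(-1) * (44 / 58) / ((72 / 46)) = 253 / 522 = 0.48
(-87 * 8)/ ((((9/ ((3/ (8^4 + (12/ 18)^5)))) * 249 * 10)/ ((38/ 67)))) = -44631/ 3459498100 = -0.00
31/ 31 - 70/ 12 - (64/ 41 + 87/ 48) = -16151/ 1968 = -8.21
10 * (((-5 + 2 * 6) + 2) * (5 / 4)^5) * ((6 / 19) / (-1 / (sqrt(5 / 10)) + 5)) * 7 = 2953125 * sqrt(2) / 111872 + 14765625 / 111872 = 169.32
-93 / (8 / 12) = -279 / 2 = -139.50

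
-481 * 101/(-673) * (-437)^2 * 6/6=9277464989/673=13785237.73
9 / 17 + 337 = 5738 / 17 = 337.53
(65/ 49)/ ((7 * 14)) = 65/ 4802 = 0.01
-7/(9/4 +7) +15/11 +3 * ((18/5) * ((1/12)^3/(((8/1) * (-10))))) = 3161193/5209600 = 0.61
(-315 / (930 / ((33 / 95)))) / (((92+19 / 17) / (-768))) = 4523904 / 4661935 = 0.97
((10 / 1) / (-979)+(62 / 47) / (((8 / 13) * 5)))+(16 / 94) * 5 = 1168337 / 920260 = 1.27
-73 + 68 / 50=-1791 / 25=-71.64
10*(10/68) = 25/17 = 1.47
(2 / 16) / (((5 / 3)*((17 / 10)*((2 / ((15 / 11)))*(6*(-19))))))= -15 / 56848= -0.00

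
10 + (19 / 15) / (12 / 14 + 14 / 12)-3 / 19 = 84529 / 8075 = 10.47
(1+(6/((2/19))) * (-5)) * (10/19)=-2840/19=-149.47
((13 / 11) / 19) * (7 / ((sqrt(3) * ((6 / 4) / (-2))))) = -364 * sqrt(3) / 1881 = -0.34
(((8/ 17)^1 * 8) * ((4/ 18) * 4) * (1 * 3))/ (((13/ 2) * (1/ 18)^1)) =6144/ 221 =27.80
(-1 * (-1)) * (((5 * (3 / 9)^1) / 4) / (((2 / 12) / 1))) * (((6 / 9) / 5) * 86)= 86 / 3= 28.67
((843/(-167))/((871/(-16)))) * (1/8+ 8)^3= 17808375/358048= 49.74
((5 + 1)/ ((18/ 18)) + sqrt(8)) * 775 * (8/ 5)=2480 * sqrt(2) + 7440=10947.25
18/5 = 3.60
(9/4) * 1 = 9/4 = 2.25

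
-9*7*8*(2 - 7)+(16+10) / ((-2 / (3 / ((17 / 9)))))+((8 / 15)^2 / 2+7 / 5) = 9565924 / 3825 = 2500.90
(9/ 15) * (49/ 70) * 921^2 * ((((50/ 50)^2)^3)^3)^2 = 17813061/ 50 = 356261.22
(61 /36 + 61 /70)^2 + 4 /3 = 7.92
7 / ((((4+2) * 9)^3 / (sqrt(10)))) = 7 * sqrt(10) / 157464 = 0.00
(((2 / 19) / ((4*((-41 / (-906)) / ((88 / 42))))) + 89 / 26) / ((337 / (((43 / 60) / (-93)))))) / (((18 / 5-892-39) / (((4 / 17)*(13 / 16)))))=0.00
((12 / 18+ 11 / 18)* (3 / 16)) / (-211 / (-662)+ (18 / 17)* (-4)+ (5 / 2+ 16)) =0.02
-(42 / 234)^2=-49 / 1521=-0.03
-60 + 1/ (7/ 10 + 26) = -16010/ 267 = -59.96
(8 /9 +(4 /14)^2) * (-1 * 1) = -428 /441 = -0.97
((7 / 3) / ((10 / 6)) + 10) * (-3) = -171 / 5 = -34.20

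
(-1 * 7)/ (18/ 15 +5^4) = -35/ 3131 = -0.01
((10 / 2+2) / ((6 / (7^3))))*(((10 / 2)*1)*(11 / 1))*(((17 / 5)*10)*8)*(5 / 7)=12828200 / 3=4276066.67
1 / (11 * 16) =1 / 176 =0.01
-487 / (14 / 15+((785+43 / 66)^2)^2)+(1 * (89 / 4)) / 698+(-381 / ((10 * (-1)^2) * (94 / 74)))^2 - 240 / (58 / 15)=135375781638700709905258024684619 / 161627290474404318345521599400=837.58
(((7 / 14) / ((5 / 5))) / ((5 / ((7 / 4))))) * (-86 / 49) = -43 / 140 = -0.31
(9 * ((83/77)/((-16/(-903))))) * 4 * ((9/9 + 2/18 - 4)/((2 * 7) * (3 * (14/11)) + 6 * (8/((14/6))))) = -324779/3800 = -85.47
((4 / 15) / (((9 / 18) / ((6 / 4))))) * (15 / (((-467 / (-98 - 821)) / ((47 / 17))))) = 65.29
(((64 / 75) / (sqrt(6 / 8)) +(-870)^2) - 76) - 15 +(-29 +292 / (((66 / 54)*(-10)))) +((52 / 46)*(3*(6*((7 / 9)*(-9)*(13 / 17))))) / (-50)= 128*sqrt(3) / 225 +81370434864 / 107525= 756759.27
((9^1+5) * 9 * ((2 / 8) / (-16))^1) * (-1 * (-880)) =-3465 / 2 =-1732.50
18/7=2.57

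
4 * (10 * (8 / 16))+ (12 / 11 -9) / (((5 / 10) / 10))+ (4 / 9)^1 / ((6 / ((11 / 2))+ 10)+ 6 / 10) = -8793820 / 63657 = -138.14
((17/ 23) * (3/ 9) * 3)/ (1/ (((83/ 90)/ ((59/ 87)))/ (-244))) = -40919/ 9933240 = -0.00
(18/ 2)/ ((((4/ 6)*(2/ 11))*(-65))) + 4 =743/ 260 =2.86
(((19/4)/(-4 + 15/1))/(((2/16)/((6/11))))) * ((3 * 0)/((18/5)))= 0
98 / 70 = 7 / 5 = 1.40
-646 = -646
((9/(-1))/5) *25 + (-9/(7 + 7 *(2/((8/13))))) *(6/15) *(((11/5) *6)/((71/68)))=-578133/12425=-46.53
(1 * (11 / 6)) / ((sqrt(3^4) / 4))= 22 / 27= 0.81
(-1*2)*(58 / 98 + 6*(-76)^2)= -3396346 / 49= -69313.18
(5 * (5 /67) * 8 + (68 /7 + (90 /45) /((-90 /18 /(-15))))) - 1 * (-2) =9708 /469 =20.70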